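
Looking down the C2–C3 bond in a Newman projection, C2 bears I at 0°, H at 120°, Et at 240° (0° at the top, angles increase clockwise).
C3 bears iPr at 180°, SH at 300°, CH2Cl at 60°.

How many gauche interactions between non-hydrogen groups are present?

Non-H gauche pairs: I(0°)/SH(300°); I(0°)/CH2Cl(60°); Et(240°)/iPr(180°); Et(240°)/SH(300°) — 4 interactions.

4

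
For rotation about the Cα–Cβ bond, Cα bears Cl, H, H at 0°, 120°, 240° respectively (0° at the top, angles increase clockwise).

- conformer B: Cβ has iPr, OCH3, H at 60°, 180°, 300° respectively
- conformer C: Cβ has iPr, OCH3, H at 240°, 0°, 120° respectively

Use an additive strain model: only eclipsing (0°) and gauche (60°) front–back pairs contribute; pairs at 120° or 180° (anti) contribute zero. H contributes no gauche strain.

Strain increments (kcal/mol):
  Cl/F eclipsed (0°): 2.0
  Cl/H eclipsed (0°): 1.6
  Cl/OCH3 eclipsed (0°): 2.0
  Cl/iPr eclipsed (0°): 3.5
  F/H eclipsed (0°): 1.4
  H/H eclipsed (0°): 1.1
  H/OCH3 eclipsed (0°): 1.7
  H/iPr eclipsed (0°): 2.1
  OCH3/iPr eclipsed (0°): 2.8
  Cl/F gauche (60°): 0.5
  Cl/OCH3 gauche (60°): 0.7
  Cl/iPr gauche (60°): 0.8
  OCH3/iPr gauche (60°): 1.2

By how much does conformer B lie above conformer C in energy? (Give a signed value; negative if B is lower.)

-4.4 kcal/mol

B is staggered. Cl at 0° is gauche with iPr at 60° (0.8). Total 0.8 kcal/mol.
C is eclipsed. Cl at 0° is eclipsed with OCH3 at 0° (2.0); H at 120° is eclipsed with H at 120° (1.1); H at 240° is eclipsed with iPr at 240° (2.1). Total 5.2 kcal/mol.
E(B) − E(C) = 0.8 − 5.2 = -4.4 kcal/mol.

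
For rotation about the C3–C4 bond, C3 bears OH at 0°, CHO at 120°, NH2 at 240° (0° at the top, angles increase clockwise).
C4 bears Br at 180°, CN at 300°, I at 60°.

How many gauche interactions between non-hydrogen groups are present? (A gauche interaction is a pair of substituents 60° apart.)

Non-H gauche pairs: OH(0°)/CN(300°); OH(0°)/I(60°); CHO(120°)/Br(180°); CHO(120°)/I(60°); NH2(240°)/Br(180°); NH2(240°)/CN(300°) — 6 interactions.

6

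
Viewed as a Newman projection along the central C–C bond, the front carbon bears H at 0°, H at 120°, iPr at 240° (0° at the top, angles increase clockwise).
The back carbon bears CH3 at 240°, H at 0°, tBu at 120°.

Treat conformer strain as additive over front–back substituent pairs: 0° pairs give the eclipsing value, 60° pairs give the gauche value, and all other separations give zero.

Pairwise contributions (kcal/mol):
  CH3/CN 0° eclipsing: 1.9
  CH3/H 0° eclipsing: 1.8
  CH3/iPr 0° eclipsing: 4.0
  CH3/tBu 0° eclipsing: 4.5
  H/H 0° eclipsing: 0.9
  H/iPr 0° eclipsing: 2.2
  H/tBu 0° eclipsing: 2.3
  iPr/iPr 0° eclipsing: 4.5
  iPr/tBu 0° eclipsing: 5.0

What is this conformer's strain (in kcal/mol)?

7.2 kcal/mol

This conformer (eclipsed): H–H eclipsed, H–tBu eclipsed, iPr–CH3 eclipsed; 0.9 + 2.3 + 4.0 = 7.2 kcal/mol.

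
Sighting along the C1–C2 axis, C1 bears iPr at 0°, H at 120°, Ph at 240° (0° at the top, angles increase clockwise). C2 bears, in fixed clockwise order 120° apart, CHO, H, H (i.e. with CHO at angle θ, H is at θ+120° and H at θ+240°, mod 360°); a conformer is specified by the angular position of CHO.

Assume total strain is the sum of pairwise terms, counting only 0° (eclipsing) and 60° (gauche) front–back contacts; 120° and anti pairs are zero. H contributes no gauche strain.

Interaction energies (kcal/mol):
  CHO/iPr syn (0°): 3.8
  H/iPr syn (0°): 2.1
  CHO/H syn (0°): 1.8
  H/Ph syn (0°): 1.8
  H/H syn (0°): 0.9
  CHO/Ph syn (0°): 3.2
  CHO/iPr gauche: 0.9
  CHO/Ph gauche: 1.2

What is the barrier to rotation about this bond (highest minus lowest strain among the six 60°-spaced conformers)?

5.6 kcal/mol

CHO at 0° (eclipsed): iPr–CHO eclipsed, H–H eclipsed, Ph–H eclipsed; 3.8 + 0.9 + 1.8 = 6.5 kcal/mol.
CHO at 60° (staggered): iPr–CHO gauche; 0.9 = 0.9 kcal/mol.
CHO at 120° (eclipsed): iPr–H eclipsed, H–CHO eclipsed, Ph–H eclipsed; 2.1 + 1.8 + 1.8 = 5.7 kcal/mol.
CHO at 180° (staggered): Ph–CHO gauche; 1.2 = 1.2 kcal/mol.
CHO at 240° (eclipsed): iPr–H eclipsed, H–H eclipsed, Ph–CHO eclipsed; 2.1 + 0.9 + 3.2 = 6.2 kcal/mol.
CHO at 300° (staggered): iPr–CHO gauche, Ph–CHO gauche; 0.9 + 1.2 = 2.1 kcal/mol.
Max at 0° (6.5 kcal/mol), min at 60° (0.9 kcal/mol); barrier = 5.6 kcal/mol.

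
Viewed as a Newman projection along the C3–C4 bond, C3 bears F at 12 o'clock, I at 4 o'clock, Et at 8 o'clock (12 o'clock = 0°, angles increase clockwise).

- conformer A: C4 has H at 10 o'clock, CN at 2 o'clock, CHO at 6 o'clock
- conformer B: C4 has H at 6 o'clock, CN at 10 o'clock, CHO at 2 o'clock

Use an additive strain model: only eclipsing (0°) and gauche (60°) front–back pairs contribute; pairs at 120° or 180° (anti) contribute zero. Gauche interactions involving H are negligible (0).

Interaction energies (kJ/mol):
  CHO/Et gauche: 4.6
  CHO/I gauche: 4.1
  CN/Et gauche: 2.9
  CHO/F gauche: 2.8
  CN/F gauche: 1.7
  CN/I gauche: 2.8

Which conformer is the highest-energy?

A (staggered): F–CN gauche, I–CN gauche, I–CHO gauche, Et–CHO gauche; 1.7 + 2.8 + 4.1 + 4.6 = 13.2 kJ/mol.
B (staggered): F–CN gauche, F–CHO gauche, I–CHO gauche, Et–CN gauche; 1.7 + 2.8 + 4.1 + 2.9 = 11.5 kJ/mol.
A has the highest total (13.2 kJ/mol).

A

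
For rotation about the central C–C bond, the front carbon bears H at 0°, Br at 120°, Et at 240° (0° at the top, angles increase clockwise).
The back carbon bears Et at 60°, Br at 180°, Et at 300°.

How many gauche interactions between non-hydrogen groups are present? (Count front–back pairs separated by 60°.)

4

Non-H gauche pairs: Br(120°)/Et(60°); Br(120°)/Br(180°); Et(240°)/Br(180°); Et(240°)/Et(300°) — 4 interactions.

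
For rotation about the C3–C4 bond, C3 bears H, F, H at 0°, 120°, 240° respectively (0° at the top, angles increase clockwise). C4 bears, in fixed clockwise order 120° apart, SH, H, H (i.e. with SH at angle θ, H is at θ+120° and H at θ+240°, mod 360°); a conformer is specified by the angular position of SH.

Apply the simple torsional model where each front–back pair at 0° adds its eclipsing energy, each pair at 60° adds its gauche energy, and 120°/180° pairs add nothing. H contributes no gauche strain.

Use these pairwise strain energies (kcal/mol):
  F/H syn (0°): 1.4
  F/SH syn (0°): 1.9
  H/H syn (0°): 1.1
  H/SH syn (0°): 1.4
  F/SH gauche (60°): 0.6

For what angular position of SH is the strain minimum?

300°

SH at 0° (eclipsed): H(0°)/SH(0°) eclipsed 1.4; F(120°)/H(120°) eclipsed 1.4; H(240°)/H(240°) eclipsed 1.1 → 3.9 kcal/mol.
SH at 60° (staggered): F(120°)/SH(60°) gauche 0.6 → 0.6 kcal/mol.
SH at 120° (eclipsed): H(0°)/H(0°) eclipsed 1.1; F(120°)/SH(120°) eclipsed 1.9; H(240°)/H(240°) eclipsed 1.1 → 4.1 kcal/mol.
SH at 180° (staggered): F(120°)/SH(180°) gauche 0.6 → 0.6 kcal/mol.
SH at 240° (eclipsed): H(0°)/H(0°) eclipsed 1.1; F(120°)/H(120°) eclipsed 1.4; H(240°)/SH(240°) eclipsed 1.4 → 3.9 kcal/mol.
SH at 300° (staggered): no non-H gauche contacts → 0.0 kcal/mol.
The minimum (0.0 kcal/mol) occurs with SH at 300°.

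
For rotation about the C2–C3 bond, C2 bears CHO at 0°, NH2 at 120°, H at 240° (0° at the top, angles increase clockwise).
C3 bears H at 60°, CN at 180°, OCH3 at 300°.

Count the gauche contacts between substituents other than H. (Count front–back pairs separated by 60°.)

Non-H gauche pairs: CHO(0°)/OCH3(300°); NH2(120°)/CN(180°) — 2 interactions.

2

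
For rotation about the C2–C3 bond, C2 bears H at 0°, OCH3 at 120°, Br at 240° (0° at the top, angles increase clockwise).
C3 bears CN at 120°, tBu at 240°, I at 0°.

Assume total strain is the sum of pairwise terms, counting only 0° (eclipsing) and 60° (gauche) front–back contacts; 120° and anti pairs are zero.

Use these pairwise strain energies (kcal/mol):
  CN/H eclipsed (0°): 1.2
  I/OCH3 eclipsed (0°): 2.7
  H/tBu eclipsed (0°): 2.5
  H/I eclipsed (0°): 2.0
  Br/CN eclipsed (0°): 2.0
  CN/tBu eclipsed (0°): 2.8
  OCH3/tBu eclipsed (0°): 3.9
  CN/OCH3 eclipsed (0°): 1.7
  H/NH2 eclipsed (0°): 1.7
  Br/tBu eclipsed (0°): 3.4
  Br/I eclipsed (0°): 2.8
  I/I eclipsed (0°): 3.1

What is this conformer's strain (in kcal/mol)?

This conformer is eclipsed. H at 0° is eclipsed with I at 0° (2.0); OCH3 at 120° is eclipsed with CN at 120° (1.7); Br at 240° is eclipsed with tBu at 240° (3.4). Total 7.1 kcal/mol.

7.1 kcal/mol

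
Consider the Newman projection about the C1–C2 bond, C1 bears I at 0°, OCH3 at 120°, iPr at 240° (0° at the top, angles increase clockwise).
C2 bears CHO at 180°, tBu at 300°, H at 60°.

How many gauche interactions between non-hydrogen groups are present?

4

Non-H gauche pairs: I(0°)/tBu(300°); OCH3(120°)/CHO(180°); iPr(240°)/CHO(180°); iPr(240°)/tBu(300°) — 4 interactions.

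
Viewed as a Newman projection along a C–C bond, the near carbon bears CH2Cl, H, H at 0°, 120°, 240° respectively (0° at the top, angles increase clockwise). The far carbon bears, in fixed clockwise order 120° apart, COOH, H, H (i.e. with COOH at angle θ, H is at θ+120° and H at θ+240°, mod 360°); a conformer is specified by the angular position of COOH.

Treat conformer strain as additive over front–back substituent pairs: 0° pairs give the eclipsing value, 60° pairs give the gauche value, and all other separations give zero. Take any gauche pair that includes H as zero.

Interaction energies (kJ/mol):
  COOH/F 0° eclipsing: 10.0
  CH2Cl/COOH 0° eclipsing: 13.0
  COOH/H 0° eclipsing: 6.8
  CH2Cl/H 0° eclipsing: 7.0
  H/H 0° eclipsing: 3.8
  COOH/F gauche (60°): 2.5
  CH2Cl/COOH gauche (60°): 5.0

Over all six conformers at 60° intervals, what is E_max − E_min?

COOH at 0° (eclipsed): CH2Cl(0°)/COOH(0°) eclipsed 13.0; H(120°)/H(120°) eclipsed 3.8; H(240°)/H(240°) eclipsed 3.8 → 20.6 kJ/mol.
COOH at 60° (staggered): CH2Cl(0°)/COOH(60°) gauche 5.0 → 5.0 kJ/mol.
COOH at 120° (eclipsed): CH2Cl(0°)/H(0°) eclipsed 7.0; H(120°)/COOH(120°) eclipsed 6.8; H(240°)/H(240°) eclipsed 3.8 → 17.6 kJ/mol.
COOH at 180° (staggered): no non-H gauche contacts → 0.0 kJ/mol.
COOH at 240° (eclipsed): CH2Cl(0°)/H(0°) eclipsed 7.0; H(120°)/H(120°) eclipsed 3.8; H(240°)/COOH(240°) eclipsed 6.8 → 17.6 kJ/mol.
COOH at 300° (staggered): CH2Cl(0°)/COOH(300°) gauche 5.0 → 5.0 kJ/mol.
Max at 0° (20.6 kJ/mol), min at 180° (0.0 kJ/mol); barrier = 20.6 kJ/mol.

20.6 kJ/mol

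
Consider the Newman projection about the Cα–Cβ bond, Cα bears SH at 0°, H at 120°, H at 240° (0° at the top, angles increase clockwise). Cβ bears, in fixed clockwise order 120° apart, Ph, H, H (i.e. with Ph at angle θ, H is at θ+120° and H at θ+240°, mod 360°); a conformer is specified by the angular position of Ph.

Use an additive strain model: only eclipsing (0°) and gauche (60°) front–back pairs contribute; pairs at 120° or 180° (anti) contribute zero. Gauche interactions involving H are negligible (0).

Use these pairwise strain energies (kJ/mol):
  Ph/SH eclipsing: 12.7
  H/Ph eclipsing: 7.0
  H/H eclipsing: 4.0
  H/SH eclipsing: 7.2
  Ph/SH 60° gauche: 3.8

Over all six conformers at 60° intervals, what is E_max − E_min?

20.7 kJ/mol

Ph at 0° (eclipsed): SH(0°)/Ph(0°) eclipsed 12.7; H(120°)/H(120°) eclipsed 4.0; H(240°)/H(240°) eclipsed 4.0 → 20.7 kJ/mol.
Ph at 60° (staggered): SH(0°)/Ph(60°) gauche 3.8 → 3.8 kJ/mol.
Ph at 120° (eclipsed): SH(0°)/H(0°) eclipsed 7.2; H(120°)/Ph(120°) eclipsed 7.0; H(240°)/H(240°) eclipsed 4.0 → 18.2 kJ/mol.
Ph at 180° (staggered): no non-H gauche contacts → 0.0 kJ/mol.
Ph at 240° (eclipsed): SH(0°)/H(0°) eclipsed 7.2; H(120°)/H(120°) eclipsed 4.0; H(240°)/Ph(240°) eclipsed 7.0 → 18.2 kJ/mol.
Ph at 300° (staggered): SH(0°)/Ph(300°) gauche 3.8 → 3.8 kJ/mol.
Max at 0° (20.7 kJ/mol), min at 180° (0.0 kJ/mol); barrier = 20.7 kJ/mol.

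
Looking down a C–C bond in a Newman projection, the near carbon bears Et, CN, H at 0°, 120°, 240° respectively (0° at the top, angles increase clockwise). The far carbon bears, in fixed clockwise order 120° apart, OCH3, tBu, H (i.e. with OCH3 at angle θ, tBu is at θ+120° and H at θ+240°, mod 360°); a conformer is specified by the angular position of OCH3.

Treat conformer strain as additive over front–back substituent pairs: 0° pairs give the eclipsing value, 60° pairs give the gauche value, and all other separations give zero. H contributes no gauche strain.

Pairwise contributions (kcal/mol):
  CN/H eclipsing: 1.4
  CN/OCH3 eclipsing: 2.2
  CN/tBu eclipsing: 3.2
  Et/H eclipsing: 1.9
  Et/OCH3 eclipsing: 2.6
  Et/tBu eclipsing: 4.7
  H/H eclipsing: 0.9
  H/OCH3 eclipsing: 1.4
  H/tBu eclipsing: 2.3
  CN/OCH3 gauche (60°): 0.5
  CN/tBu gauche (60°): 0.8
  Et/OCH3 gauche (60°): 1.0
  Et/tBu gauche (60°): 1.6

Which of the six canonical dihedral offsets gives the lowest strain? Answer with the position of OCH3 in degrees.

180°

OCH3 at 0° is eclipsed. Et at 0° is eclipsed with OCH3 at 0° (2.6); CN at 120° is eclipsed with tBu at 120° (3.2); H at 240° is eclipsed with H at 240° (0.9). Total 6.7 kcal/mol.
OCH3 at 60° is staggered. Et at 0° is gauche with OCH3 at 60° (1.0); CN at 120° is gauche with OCH3 at 60° (0.5); CN at 120° is gauche with tBu at 180° (0.8). Total 2.3 kcal/mol.
OCH3 at 120° is eclipsed. Et at 0° is eclipsed with H at 0° (1.9); CN at 120° is eclipsed with OCH3 at 120° (2.2); H at 240° is eclipsed with tBu at 240° (2.3). Total 6.4 kcal/mol.
OCH3 at 180° is staggered. Et at 0° is gauche with tBu at 300° (1.6); CN at 120° is gauche with OCH3 at 180° (0.5). Total 2.1 kcal/mol.
OCH3 at 240° is eclipsed. Et at 0° is eclipsed with tBu at 0° (4.7); CN at 120° is eclipsed with H at 120° (1.4); H at 240° is eclipsed with OCH3 at 240° (1.4). Total 7.5 kcal/mol.
OCH3 at 300° is staggered. Et at 0° is gauche with OCH3 at 300° (1.0); Et at 0° is gauche with tBu at 60° (1.6); CN at 120° is gauche with tBu at 60° (0.8). Total 3.4 kcal/mol.
The minimum (2.1 kcal/mol) occurs with OCH3 at 180°.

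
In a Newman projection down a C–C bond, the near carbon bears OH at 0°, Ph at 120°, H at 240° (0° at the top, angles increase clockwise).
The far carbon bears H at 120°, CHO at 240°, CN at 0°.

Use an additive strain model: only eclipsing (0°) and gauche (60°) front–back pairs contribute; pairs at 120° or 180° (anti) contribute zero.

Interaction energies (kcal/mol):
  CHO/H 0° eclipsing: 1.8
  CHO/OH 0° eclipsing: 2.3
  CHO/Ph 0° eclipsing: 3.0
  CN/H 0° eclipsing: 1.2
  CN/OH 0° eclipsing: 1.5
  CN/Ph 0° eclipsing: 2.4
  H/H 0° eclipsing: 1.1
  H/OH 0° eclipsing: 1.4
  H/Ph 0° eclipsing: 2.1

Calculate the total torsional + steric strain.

5.4 kcal/mol

This conformer (eclipsed): OH–CN eclipsed, Ph–H eclipsed, H–CHO eclipsed; 1.5 + 2.1 + 1.8 = 5.4 kcal/mol.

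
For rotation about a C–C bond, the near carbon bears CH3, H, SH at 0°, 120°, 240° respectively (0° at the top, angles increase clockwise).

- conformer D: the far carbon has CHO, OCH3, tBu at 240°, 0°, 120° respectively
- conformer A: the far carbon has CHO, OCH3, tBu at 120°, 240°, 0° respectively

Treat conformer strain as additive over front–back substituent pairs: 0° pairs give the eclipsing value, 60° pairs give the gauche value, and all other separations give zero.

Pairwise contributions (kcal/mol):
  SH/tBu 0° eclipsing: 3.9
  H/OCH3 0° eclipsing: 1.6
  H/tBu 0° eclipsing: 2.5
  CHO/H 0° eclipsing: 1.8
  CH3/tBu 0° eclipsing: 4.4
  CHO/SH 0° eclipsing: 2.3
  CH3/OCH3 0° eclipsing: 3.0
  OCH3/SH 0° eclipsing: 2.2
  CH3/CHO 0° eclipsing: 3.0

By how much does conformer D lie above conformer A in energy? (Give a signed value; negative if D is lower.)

-0.6 kcal/mol

D (eclipsed): CH3–OCH3 eclipsed, H–tBu eclipsed, SH–CHO eclipsed; 3.0 + 2.5 + 2.3 = 7.8 kcal/mol.
A (eclipsed): CH3–tBu eclipsed, H–CHO eclipsed, SH–OCH3 eclipsed; 4.4 + 1.8 + 2.2 = 8.4 kcal/mol.
E(D) − E(A) = 7.8 − 8.4 = -0.6 kcal/mol.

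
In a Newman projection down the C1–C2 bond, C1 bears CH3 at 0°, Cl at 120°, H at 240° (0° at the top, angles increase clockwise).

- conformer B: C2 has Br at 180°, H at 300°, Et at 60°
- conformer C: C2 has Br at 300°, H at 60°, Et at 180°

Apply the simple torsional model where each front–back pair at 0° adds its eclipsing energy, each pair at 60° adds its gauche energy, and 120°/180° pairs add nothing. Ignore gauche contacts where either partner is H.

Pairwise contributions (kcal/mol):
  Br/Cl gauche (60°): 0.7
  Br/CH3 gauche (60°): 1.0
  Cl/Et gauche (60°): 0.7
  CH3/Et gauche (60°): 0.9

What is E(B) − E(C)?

B is staggered. CH3 at 0° is gauche with Et at 60° (0.9); Cl at 120° is gauche with Br at 180° (0.7); Cl at 120° is gauche with Et at 60° (0.7). Total 2.3 kcal/mol.
C is staggered. CH3 at 0° is gauche with Br at 300° (1.0); Cl at 120° is gauche with Et at 180° (0.7). Total 1.7 kcal/mol.
E(B) − E(C) = 2.3 − 1.7 = +0.6 kcal/mol.

+0.6 kcal/mol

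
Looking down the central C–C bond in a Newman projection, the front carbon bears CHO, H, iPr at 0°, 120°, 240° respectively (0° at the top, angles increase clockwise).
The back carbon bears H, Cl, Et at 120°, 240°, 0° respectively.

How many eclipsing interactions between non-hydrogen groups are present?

2

Non-H eclipsing pairs: CHO(0°)/Et(0°); iPr(240°)/Cl(240°) — 2 interactions.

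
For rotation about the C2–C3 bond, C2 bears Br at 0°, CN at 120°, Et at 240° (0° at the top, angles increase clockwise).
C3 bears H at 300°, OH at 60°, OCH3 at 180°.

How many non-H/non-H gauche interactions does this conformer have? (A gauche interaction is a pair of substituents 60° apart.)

Non-H gauche pairs: Br(0°)/OH(60°); CN(120°)/OH(60°); CN(120°)/OCH3(180°); Et(240°)/OCH3(180°) — 4 interactions.

4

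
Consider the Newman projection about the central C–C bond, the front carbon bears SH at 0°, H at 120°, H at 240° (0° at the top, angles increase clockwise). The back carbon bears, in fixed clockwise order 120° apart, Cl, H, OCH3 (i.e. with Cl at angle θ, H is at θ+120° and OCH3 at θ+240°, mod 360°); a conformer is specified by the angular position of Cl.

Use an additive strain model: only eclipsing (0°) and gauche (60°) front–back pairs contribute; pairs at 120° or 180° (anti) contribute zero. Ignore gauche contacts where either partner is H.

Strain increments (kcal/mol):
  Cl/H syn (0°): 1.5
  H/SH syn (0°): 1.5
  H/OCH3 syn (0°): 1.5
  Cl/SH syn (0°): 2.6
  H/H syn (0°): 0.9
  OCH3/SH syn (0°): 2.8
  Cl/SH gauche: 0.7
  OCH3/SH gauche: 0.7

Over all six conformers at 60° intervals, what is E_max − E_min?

Cl at 0° (eclipsed): SH(0°)/Cl(0°) eclipsed 2.6; H(120°)/H(120°) eclipsed 0.9; H(240°)/OCH3(240°) eclipsed 1.5 → 5.0 kcal/mol.
Cl at 60° (staggered): SH(0°)/Cl(60°) gauche 0.7; SH(0°)/OCH3(300°) gauche 0.7 → 1.4 kcal/mol.
Cl at 120° (eclipsed): SH(0°)/OCH3(0°) eclipsed 2.8; H(120°)/Cl(120°) eclipsed 1.5; H(240°)/H(240°) eclipsed 0.9 → 5.2 kcal/mol.
Cl at 180° (staggered): SH(0°)/OCH3(60°) gauche 0.7 → 0.7 kcal/mol.
Cl at 240° (eclipsed): SH(0°)/H(0°) eclipsed 1.5; H(120°)/OCH3(120°) eclipsed 1.5; H(240°)/Cl(240°) eclipsed 1.5 → 4.5 kcal/mol.
Cl at 300° (staggered): SH(0°)/Cl(300°) gauche 0.7 → 0.7 kcal/mol.
Max at 120° (5.2 kcal/mol), min at 180° (0.7 kcal/mol); barrier = 4.5 kcal/mol.

4.5 kcal/mol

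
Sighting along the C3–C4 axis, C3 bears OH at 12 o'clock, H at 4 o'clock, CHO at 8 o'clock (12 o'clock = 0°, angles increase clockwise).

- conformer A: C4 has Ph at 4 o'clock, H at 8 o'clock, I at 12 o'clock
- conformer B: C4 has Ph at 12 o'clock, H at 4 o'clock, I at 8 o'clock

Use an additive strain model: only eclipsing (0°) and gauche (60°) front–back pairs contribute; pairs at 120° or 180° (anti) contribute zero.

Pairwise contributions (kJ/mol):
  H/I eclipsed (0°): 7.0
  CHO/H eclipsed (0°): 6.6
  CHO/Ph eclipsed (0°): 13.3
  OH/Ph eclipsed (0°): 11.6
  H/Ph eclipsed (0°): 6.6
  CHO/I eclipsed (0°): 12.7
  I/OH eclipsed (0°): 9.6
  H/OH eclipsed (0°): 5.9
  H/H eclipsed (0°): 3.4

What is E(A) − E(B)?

-4.9 kJ/mol

A (eclipsed): OH–I eclipsed, H–Ph eclipsed, CHO–H eclipsed; 9.6 + 6.6 + 6.6 = 22.8 kJ/mol.
B (eclipsed): OH–Ph eclipsed, H–H eclipsed, CHO–I eclipsed; 11.6 + 3.4 + 12.7 = 27.7 kJ/mol.
E(A) − E(B) = 22.8 − 27.7 = -4.9 kJ/mol.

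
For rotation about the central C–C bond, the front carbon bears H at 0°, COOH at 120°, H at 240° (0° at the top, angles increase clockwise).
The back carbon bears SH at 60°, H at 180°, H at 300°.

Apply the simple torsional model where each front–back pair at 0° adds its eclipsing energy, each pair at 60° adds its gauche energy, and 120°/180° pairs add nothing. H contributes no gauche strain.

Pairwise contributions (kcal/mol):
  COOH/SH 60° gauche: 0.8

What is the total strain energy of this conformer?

0.8 kcal/mol

This conformer (staggered): COOH–SH gauche; 0.8 = 0.8 kcal/mol.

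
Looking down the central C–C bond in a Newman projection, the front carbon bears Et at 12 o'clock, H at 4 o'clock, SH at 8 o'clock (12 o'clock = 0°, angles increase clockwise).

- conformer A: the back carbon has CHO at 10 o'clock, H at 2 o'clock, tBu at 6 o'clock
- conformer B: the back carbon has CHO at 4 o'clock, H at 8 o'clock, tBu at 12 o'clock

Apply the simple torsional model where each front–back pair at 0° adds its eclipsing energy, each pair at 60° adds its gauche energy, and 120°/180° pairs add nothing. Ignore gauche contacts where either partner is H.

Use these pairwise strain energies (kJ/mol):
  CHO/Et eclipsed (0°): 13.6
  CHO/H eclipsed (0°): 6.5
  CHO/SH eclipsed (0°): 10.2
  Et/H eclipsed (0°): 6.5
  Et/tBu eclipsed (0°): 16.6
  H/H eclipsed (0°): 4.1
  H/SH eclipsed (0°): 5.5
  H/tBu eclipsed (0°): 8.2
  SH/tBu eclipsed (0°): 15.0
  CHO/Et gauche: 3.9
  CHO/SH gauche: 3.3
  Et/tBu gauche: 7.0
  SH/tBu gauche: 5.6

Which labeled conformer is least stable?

B

A is staggered. Et at 0° is gauche with CHO at 300° (3.9); SH at 240° is gauche with CHO at 300° (3.3); SH at 240° is gauche with tBu at 180° (5.6). Total 12.8 kJ/mol.
B is eclipsed. Et at 0° is eclipsed with tBu at 0° (16.6); H at 120° is eclipsed with CHO at 120° (6.5); SH at 240° is eclipsed with H at 240° (5.5). Total 28.6 kJ/mol.
B has the highest total (28.6 kJ/mol).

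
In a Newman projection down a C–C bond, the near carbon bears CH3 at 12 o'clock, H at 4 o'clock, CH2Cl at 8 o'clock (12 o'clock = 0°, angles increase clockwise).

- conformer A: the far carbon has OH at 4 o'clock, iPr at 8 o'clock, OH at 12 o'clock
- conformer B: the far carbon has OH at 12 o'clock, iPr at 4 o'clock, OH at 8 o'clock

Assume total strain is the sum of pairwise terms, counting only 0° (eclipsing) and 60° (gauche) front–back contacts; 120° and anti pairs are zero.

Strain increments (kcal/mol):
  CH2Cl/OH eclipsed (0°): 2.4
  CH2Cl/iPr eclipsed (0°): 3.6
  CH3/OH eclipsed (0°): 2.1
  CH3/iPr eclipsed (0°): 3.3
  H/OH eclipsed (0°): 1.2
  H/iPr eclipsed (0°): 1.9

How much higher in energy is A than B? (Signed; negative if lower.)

A is eclipsed. CH3 at 0° is eclipsed with OH at 0° (2.1); H at 120° is eclipsed with OH at 120° (1.2); CH2Cl at 240° is eclipsed with iPr at 240° (3.6). Total 6.9 kcal/mol.
B is eclipsed. CH3 at 0° is eclipsed with OH at 0° (2.1); H at 120° is eclipsed with iPr at 120° (1.9); CH2Cl at 240° is eclipsed with OH at 240° (2.4). Total 6.4 kcal/mol.
E(A) − E(B) = 6.9 − 6.4 = +0.5 kcal/mol.

+0.5 kcal/mol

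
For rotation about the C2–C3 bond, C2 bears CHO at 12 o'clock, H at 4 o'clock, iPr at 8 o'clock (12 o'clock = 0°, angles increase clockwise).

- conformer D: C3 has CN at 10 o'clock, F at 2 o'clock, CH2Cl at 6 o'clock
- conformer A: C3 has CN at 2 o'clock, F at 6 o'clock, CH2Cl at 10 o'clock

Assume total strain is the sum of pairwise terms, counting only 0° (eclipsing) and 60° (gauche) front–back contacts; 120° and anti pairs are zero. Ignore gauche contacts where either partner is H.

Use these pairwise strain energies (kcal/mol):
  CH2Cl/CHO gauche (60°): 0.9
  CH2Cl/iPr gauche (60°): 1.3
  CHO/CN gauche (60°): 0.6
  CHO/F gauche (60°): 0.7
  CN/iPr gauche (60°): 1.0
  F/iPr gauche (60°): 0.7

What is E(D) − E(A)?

+0.1 kcal/mol

D is staggered. CHO at 0° is gauche with CN at 300° (0.6); CHO at 0° is gauche with F at 60° (0.7); iPr at 240° is gauche with CN at 300° (1.0); iPr at 240° is gauche with CH2Cl at 180° (1.3). Total 3.6 kcal/mol.
A is staggered. CHO at 0° is gauche with CN at 60° (0.6); CHO at 0° is gauche with CH2Cl at 300° (0.9); iPr at 240° is gauche with F at 180° (0.7); iPr at 240° is gauche with CH2Cl at 300° (1.3). Total 3.5 kcal/mol.
E(D) − E(A) = 3.6 − 3.5 = +0.1 kcal/mol.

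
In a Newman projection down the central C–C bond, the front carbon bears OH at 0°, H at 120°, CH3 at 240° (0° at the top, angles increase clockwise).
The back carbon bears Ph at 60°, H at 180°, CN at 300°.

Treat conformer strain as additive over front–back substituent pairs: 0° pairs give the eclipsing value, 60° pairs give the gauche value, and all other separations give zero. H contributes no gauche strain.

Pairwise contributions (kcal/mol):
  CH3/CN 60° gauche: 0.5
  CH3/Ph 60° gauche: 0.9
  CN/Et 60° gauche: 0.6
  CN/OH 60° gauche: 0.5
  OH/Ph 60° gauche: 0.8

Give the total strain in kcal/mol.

This conformer (staggered): OH(0°)/Ph(60°) gauche 0.8; OH(0°)/CN(300°) gauche 0.5; CH3(240°)/CN(300°) gauche 0.5 → 1.8 kcal/mol.

1.8 kcal/mol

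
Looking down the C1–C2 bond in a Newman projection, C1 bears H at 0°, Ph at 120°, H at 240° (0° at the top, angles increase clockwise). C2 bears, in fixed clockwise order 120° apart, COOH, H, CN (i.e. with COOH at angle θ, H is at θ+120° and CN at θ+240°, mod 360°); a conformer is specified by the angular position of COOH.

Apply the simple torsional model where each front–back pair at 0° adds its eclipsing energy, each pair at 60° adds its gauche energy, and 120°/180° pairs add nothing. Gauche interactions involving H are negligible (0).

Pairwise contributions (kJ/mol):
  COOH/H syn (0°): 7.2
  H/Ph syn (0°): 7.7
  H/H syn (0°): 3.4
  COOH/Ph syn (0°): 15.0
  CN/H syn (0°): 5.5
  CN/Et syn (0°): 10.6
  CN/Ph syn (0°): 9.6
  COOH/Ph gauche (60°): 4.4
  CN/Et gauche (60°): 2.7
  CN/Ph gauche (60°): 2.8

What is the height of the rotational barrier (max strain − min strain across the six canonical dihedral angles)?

21.1 kJ/mol

COOH at 0° (eclipsed): H(0°)/COOH(0°) eclipsed 7.2; Ph(120°)/H(120°) eclipsed 7.7; H(240°)/CN(240°) eclipsed 5.5 → 20.4 kJ/mol.
COOH at 60° (staggered): Ph(120°)/COOH(60°) gauche 4.4 → 4.4 kJ/mol.
COOH at 120° (eclipsed): H(0°)/CN(0°) eclipsed 5.5; Ph(120°)/COOH(120°) eclipsed 15.0; H(240°)/H(240°) eclipsed 3.4 → 23.9 kJ/mol.
COOH at 180° (staggered): Ph(120°)/COOH(180°) gauche 4.4; Ph(120°)/CN(60°) gauche 2.8 → 7.2 kJ/mol.
COOH at 240° (eclipsed): H(0°)/H(0°) eclipsed 3.4; Ph(120°)/CN(120°) eclipsed 9.6; H(240°)/COOH(240°) eclipsed 7.2 → 20.2 kJ/mol.
COOH at 300° (staggered): Ph(120°)/CN(180°) gauche 2.8 → 2.8 kJ/mol.
Max at 120° (23.9 kJ/mol), min at 300° (2.8 kJ/mol); barrier = 21.1 kJ/mol.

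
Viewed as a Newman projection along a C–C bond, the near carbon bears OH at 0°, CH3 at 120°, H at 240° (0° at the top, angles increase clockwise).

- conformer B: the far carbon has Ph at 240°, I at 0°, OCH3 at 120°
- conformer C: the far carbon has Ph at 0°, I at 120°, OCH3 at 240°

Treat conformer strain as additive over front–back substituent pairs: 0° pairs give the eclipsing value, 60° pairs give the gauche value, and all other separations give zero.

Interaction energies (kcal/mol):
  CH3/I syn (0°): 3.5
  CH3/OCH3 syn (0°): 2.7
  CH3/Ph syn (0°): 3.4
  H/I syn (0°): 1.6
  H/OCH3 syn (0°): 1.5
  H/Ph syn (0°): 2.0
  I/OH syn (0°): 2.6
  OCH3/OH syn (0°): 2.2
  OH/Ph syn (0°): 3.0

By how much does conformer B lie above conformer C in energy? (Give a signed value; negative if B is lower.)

B is eclipsed. OH at 0° is eclipsed with I at 0° (2.6); CH3 at 120° is eclipsed with OCH3 at 120° (2.7); H at 240° is eclipsed with Ph at 240° (2.0). Total 7.3 kcal/mol.
C is eclipsed. OH at 0° is eclipsed with Ph at 0° (3.0); CH3 at 120° is eclipsed with I at 120° (3.5); H at 240° is eclipsed with OCH3 at 240° (1.5). Total 8.0 kcal/mol.
E(B) − E(C) = 7.3 − 8.0 = -0.7 kcal/mol.

-0.7 kcal/mol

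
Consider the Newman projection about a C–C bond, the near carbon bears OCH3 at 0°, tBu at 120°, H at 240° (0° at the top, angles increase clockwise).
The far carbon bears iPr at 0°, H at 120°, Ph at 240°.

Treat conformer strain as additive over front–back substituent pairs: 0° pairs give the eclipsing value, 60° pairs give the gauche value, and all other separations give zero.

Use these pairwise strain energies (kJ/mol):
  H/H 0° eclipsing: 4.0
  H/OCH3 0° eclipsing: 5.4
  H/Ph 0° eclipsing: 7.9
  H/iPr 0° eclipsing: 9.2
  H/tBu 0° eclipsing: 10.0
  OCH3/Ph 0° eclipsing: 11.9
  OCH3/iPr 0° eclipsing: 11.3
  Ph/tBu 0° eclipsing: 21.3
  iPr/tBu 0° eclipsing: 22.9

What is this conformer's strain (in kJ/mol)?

29.2 kJ/mol

This conformer (eclipsed): OCH3(0°)/iPr(0°) eclipsed 11.3; tBu(120°)/H(120°) eclipsed 10.0; H(240°)/Ph(240°) eclipsed 7.9 → 29.2 kJ/mol.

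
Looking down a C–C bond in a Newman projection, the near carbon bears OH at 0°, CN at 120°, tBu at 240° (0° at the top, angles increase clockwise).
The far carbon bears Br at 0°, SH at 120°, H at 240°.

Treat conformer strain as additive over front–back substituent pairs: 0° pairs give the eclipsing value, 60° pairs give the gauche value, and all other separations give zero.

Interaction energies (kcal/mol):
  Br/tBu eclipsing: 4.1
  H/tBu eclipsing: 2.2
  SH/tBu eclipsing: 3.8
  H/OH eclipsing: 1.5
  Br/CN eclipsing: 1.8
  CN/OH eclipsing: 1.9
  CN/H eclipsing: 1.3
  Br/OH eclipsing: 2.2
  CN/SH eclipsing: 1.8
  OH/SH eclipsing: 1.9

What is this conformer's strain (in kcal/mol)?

6.2 kcal/mol

This conformer (eclipsed): OH–Br eclipsed, CN–SH eclipsed, tBu–H eclipsed; 2.2 + 1.8 + 2.2 = 6.2 kcal/mol.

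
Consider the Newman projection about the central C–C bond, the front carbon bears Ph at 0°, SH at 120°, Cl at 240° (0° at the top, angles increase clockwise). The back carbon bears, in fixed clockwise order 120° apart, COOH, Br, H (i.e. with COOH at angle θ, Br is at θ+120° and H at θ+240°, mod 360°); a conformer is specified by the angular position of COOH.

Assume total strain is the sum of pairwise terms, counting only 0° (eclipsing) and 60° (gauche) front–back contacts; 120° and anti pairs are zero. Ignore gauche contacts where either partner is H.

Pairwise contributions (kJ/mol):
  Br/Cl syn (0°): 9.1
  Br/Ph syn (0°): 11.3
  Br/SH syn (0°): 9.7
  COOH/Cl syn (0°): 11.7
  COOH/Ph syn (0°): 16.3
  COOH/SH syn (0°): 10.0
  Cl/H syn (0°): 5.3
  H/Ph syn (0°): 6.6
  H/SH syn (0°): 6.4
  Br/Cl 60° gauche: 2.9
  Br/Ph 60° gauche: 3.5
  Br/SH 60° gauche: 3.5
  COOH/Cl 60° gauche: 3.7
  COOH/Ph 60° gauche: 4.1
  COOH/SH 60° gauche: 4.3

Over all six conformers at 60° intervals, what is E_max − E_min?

16.9 kJ/mol

COOH at 0° (eclipsed): Ph–COOH eclipsed, SH–Br eclipsed, Cl–H eclipsed; 16.3 + 9.7 + 5.3 = 31.3 kJ/mol.
COOH at 60° (staggered): Ph–COOH gauche, SH–COOH gauche, SH–Br gauche, Cl–Br gauche; 4.1 + 4.3 + 3.5 + 2.9 = 14.8 kJ/mol.
COOH at 120° (eclipsed): Ph–H eclipsed, SH–COOH eclipsed, Cl–Br eclipsed; 6.6 + 10.0 + 9.1 = 25.7 kJ/mol.
COOH at 180° (staggered): Ph–Br gauche, SH–COOH gauche, Cl–COOH gauche, Cl–Br gauche; 3.5 + 4.3 + 3.7 + 2.9 = 14.4 kJ/mol.
COOH at 240° (eclipsed): Ph–Br eclipsed, SH–H eclipsed, Cl–COOH eclipsed; 11.3 + 6.4 + 11.7 = 29.4 kJ/mol.
COOH at 300° (staggered): Ph–COOH gauche, Ph–Br gauche, SH–Br gauche, Cl–COOH gauche; 4.1 + 3.5 + 3.5 + 3.7 = 14.8 kJ/mol.
Max at 0° (31.3 kJ/mol), min at 180° (14.4 kJ/mol); barrier = 16.9 kJ/mol.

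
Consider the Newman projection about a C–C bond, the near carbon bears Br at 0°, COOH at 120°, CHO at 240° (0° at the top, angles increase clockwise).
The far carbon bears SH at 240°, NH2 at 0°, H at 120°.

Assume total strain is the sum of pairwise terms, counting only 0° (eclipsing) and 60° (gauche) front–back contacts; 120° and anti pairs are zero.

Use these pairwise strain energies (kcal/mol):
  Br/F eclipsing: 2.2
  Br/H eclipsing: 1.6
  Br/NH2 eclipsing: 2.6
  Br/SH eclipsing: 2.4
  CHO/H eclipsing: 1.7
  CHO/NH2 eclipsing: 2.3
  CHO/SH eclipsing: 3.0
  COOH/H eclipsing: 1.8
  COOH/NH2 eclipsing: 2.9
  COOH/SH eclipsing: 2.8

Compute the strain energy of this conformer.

7.4 kcal/mol

This conformer (eclipsed): Br(0°)/NH2(0°) eclipsed 2.6; COOH(120°)/H(120°) eclipsed 1.8; CHO(240°)/SH(240°) eclipsed 3.0 → 7.4 kcal/mol.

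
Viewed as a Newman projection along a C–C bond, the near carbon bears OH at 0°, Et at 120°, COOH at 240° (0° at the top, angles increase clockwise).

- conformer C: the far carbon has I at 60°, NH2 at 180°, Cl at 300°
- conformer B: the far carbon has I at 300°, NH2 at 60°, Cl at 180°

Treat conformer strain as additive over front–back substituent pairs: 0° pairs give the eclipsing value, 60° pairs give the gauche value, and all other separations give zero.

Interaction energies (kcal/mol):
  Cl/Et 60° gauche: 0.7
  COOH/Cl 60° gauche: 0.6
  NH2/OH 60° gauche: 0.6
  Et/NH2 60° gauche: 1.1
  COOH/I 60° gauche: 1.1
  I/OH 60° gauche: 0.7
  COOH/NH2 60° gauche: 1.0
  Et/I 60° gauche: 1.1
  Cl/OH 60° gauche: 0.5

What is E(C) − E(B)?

+0.2 kcal/mol

C is staggered. OH at 0° is gauche with I at 60° (0.7); OH at 0° is gauche with Cl at 300° (0.5); Et at 120° is gauche with I at 60° (1.1); Et at 120° is gauche with NH2 at 180° (1.1); COOH at 240° is gauche with NH2 at 180° (1.0); COOH at 240° is gauche with Cl at 300° (0.6). Total 5.0 kcal/mol.
B is staggered. OH at 0° is gauche with I at 300° (0.7); OH at 0° is gauche with NH2 at 60° (0.6); Et at 120° is gauche with NH2 at 60° (1.1); Et at 120° is gauche with Cl at 180° (0.7); COOH at 240° is gauche with I at 300° (1.1); COOH at 240° is gauche with Cl at 180° (0.6). Total 4.8 kcal/mol.
E(C) − E(B) = 5.0 − 4.8 = +0.2 kcal/mol.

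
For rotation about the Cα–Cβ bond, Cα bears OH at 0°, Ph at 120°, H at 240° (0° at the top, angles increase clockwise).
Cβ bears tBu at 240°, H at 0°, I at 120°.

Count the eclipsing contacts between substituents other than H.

1

Non-H eclipsing pairs: Ph(120°)/I(120°) — 1 interaction.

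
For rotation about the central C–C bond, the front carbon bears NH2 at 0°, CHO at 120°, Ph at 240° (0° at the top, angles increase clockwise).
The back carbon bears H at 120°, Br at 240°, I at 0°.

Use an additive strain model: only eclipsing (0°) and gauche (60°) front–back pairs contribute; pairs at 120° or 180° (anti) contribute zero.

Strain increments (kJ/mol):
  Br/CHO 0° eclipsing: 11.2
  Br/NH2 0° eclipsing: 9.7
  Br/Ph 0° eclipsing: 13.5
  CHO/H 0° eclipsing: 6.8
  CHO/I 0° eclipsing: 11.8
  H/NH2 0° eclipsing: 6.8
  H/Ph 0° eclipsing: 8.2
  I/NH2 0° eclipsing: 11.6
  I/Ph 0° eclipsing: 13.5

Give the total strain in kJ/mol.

This conformer (eclipsed): NH2(0°)/I(0°) eclipsed 11.6; CHO(120°)/H(120°) eclipsed 6.8; Ph(240°)/Br(240°) eclipsed 13.5 → 31.9 kJ/mol.

31.9 kJ/mol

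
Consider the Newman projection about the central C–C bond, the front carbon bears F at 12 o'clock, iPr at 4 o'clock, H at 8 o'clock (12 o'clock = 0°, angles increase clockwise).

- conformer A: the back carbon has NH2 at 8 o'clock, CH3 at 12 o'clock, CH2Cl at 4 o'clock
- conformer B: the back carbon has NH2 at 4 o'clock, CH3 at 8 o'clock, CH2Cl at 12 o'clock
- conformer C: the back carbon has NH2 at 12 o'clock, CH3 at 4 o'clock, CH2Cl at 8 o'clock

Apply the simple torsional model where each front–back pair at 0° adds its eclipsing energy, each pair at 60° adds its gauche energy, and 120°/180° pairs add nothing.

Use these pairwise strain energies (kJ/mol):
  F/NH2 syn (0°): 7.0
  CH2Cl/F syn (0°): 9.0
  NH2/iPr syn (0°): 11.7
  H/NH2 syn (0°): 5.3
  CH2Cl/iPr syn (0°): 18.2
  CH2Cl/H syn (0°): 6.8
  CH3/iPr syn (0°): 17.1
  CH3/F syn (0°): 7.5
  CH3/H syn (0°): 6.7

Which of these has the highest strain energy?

A (eclipsed): F–CH3 eclipsed, iPr–CH2Cl eclipsed, H–NH2 eclipsed; 7.5 + 18.2 + 5.3 = 31.0 kJ/mol.
B (eclipsed): F–CH2Cl eclipsed, iPr–NH2 eclipsed, H–CH3 eclipsed; 9.0 + 11.7 + 6.7 = 27.4 kJ/mol.
C (eclipsed): F–NH2 eclipsed, iPr–CH3 eclipsed, H–CH2Cl eclipsed; 7.0 + 17.1 + 6.8 = 30.9 kJ/mol.
A has the highest total (31.0 kJ/mol).

A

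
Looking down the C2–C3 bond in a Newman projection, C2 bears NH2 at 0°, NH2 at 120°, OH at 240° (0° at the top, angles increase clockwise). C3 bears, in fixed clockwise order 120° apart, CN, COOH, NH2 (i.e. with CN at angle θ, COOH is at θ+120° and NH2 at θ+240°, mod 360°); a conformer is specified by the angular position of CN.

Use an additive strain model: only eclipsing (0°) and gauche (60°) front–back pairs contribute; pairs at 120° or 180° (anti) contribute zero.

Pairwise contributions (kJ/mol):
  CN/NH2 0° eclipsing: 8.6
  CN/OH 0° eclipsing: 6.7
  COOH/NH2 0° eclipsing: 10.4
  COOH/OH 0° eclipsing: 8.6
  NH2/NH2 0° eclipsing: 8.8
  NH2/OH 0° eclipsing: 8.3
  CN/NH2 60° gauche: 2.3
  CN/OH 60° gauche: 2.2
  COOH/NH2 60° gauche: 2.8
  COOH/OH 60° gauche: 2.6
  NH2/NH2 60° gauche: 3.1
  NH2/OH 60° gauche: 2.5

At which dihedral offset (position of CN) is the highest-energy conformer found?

0°

CN at 0° (eclipsed): NH2(0°)/CN(0°) eclipsed 8.6; NH2(120°)/COOH(120°) eclipsed 10.4; OH(240°)/NH2(240°) eclipsed 8.3 → 27.3 kJ/mol.
CN at 60° (staggered): NH2(0°)/CN(60°) gauche 2.3; NH2(0°)/NH2(300°) gauche 3.1; NH2(120°)/CN(60°) gauche 2.3; NH2(120°)/COOH(180°) gauche 2.8; OH(240°)/COOH(180°) gauche 2.6; OH(240°)/NH2(300°) gauche 2.5 → 15.6 kJ/mol.
CN at 120° (eclipsed): NH2(0°)/NH2(0°) eclipsed 8.8; NH2(120°)/CN(120°) eclipsed 8.6; OH(240°)/COOH(240°) eclipsed 8.6 → 26.0 kJ/mol.
CN at 180° (staggered): NH2(0°)/COOH(300°) gauche 2.8; NH2(0°)/NH2(60°) gauche 3.1; NH2(120°)/CN(180°) gauche 2.3; NH2(120°)/NH2(60°) gauche 3.1; OH(240°)/CN(180°) gauche 2.2; OH(240°)/COOH(300°) gauche 2.6 → 16.1 kJ/mol.
CN at 240° (eclipsed): NH2(0°)/COOH(0°) eclipsed 10.4; NH2(120°)/NH2(120°) eclipsed 8.8; OH(240°)/CN(240°) eclipsed 6.7 → 25.9 kJ/mol.
CN at 300° (staggered): NH2(0°)/CN(300°) gauche 2.3; NH2(0°)/COOH(60°) gauche 2.8; NH2(120°)/COOH(60°) gauche 2.8; NH2(120°)/NH2(180°) gauche 3.1; OH(240°)/CN(300°) gauche 2.2; OH(240°)/NH2(180°) gauche 2.5 → 15.7 kJ/mol.
The maximum (27.3 kJ/mol) occurs with CN at 0°.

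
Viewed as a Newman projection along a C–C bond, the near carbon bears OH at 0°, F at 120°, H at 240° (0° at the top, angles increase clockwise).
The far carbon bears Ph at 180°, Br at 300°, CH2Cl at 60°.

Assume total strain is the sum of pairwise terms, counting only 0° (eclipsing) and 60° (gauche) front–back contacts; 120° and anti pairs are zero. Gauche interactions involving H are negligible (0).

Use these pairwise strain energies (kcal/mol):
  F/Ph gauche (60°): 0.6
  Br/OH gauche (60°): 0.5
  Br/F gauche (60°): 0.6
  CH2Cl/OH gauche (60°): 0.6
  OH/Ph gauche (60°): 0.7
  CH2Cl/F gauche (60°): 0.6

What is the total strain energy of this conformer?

This conformer (staggered): OH–Br gauche, OH–CH2Cl gauche, F–Ph gauche, F–CH2Cl gauche; 0.5 + 0.6 + 0.6 + 0.6 = 2.3 kcal/mol.

2.3 kcal/mol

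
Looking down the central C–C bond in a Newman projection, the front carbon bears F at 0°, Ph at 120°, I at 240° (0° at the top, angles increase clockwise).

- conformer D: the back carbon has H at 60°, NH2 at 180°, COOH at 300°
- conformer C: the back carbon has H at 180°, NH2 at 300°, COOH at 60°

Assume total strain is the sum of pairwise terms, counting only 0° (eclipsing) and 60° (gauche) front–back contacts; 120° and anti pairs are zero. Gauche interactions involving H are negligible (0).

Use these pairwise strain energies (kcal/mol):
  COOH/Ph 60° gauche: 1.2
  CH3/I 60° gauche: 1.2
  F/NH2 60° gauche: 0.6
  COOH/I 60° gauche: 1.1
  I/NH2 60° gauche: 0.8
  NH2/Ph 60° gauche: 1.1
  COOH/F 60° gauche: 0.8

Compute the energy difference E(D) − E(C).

+0.4 kcal/mol

D (staggered): F–COOH gauche, Ph–NH2 gauche, I–NH2 gauche, I–COOH gauche; 0.8 + 1.1 + 0.8 + 1.1 = 3.8 kcal/mol.
C (staggered): F–NH2 gauche, F–COOH gauche, Ph–COOH gauche, I–NH2 gauche; 0.6 + 0.8 + 1.2 + 0.8 = 3.4 kcal/mol.
E(D) − E(C) = 3.8 − 3.4 = +0.4 kcal/mol.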